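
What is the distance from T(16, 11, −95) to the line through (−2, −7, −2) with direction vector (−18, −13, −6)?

3√1033

Direction vector d = (−18, −13, −6).
AP = (18, 18, −93); AP·d = 0, |AP|² = 9297, |d|² = 529.
distance² = |AP|² − (AP·d)²/|d|² = 9297 − 0/529 = 9297, so the distance is 3√1033.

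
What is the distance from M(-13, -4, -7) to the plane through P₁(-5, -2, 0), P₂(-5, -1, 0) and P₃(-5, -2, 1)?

8

P₁P₂ = (0, 1, 0) and P₁P₃ = (0, 0, 1), so a normal is n = P₁P₂ × P₁P₃ = (1, 0, 0).
d = |1·(-13) − (-5)| / √(1 + 0 + 0) = |-8| / 1 = 8.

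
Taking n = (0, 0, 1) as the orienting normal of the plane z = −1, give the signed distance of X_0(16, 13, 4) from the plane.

5

n·X_0 − (-1) = 5.
|n| = 1, so the signed distance is 5/1 = 5.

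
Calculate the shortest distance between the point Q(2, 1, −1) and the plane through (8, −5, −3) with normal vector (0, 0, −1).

The plane has equation n·(r − (8, −5, −3)) = 0, i.e. n·r = 3.
n = (0, 0, −1); n·P − 3 = -2; |n| = 1; distance = 2/1 = 2.

2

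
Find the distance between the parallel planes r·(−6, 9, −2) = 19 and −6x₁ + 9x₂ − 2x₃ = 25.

6/11

Both planes have normal n = (−6, 9, −2), |n| = 11. Any point on the first plane is at distance |25 − 19|/|n| = 6/11 from the second.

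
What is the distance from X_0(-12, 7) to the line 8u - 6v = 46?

The normal to the line is n = (8, -6) with |n| = 10.
|n·X_0 − 46| = |-138 − 46| = 184, so the distance is 184/10 = 92/5.

92/5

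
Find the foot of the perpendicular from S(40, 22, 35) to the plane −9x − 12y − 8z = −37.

The perpendicular from S has direction n = (−9, −12, −8): r = (40, 22, 35) + μ(−9, −12, −8).
Substitute into the plane: n·(S + μn) = -37 gives -904 + 289μ = -37, so μ = 3.
Foot = (40, 22, 35) + 3·(−9, −12, −8) = (13, −14, 11).

(13, -14, 11)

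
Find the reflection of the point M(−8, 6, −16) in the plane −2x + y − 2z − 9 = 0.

(12, -4, 4)

With n = (−2, 1, −2), the signed offset is (n·M − 9)/|n|² = 45/9 = 5.
M' = M − 2t·n = (−8, 6, −16) − 10·(−2, 1, −2) = (12, −4, 4).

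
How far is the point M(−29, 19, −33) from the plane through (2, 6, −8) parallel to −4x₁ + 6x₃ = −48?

√13

Parallel planes share the normal n = (−4, 0, 6); since (2, 6, −8) lies on the plane, its equation is −4x₁ + 6x₃ = -56.
d = |(-4)·(-29) + 6·(-33) − (-56)| / √(16 + 0 + 36) = |-26| / (2√13) = √13.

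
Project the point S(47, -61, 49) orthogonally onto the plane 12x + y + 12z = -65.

(-1, -65, 1)

n = (12, 1, 12), |n|² = 289, and n·S − (-65) = 1156.
t = 1156/289 = 4, so the foot is S − t·n = (47, -61, 49) − 4·(12, 1, 12) = (-1, -65, 1).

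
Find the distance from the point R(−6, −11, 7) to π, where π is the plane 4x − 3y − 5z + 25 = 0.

1/(5√2)

n = (4, −3, −5); n·P − (-25) = -1; |n| = 5√2; distance = 1/(5√2) = √2/10.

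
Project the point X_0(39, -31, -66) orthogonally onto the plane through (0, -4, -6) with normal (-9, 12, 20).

(12, 5, -6)

n = (-9, 12, 20), |n|² = 625, and n·X_0 − (-168) = -1875.
t = -1875/625 = -3, so the foot is X_0 − t·n = (39, -31, -66) − (-3)·(-9, 12, 20) = (12, 5, -6).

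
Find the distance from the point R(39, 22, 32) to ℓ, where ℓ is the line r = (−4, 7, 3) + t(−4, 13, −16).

√2474

Direction vector d = (−4, 13, −16).
AP = (43, 15, 29), and AP × d = (−617, 572, 619).
|AP × d|² = 1091034 and |d|² = 441, so the distance is √(1091034/441) = √2474.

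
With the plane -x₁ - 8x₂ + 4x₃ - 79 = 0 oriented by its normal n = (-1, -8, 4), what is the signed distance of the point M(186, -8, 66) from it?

n·M − 79 = 63.
|n| = 9, so the signed distance is 63/9 = 7.

7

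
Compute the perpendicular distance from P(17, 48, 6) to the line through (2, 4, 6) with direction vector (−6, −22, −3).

3√5

Direction vector d = (−6, −22, −3).
AP = (15, 44, 0), and AP × d = (−132, 45, −66).
|AP × d|² = 23805 and |d|² = 529, so the distance is √(23805/529) = √45 = 3√5.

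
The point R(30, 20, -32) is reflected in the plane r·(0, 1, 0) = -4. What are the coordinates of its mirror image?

(30, -28, -32)

With n = (0, 1, 0), the signed offset is (n·R − (-4))/|n|² = 24/1 = 24.
R' = R − 2t·n = (30, 20, -32) − 48·(0, 1, 0) = (30, -28, -32).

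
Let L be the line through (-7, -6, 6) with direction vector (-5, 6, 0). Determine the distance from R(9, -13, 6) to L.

Direction vector d = (-5, 6, 0).
AP = (16, -7, 0); AP·d = -122, |AP|² = 305, |d|² = 61.
distance² = |AP|² − (AP·d)²/|d|² = 305 − 14884/61 = 61, so the distance is √61.

√61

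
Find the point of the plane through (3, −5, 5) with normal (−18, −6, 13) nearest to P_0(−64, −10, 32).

(-10, 8, -7)

n = (−18, −6, 13), |n|² = 529, and n·P_0 − 41 = 1587.
t = 1587/529 = 3, so the foot is P_0 − t·n = (−64, −10, 32) − 3·(−18, −6, 13) = (−10, 8, −7).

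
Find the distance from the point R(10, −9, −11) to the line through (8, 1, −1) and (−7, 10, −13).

2√51

A direction vector is d = (−15, 9, −12).
AP = (2, −10, −10), and AP × d = (210, 174, −132).
|AP × d|² = 91800 and |d|² = 450, so the distance is √(91800/450) = √204 = 2√51.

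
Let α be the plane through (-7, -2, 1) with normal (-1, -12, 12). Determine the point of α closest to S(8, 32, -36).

(5, -4, 0)

The perpendicular from S has direction n = (-1, -12, 12): r = (8, 32, -36) + λ(-1, -12, 12).
Substitute into the plane: n·(S + λn) = 43 gives -824 + 289λ = 43, so λ = 3.
Foot = (8, 32, -36) + 3·(-1, -12, 12) = (5, -4, 0).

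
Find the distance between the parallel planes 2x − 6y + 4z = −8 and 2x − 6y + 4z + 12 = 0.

√14/7

With common normal n = (2, −6, 4) (|n| = 2√14), the distance is |(-8) − (-12)|/|n| = 4/(2√14) = 2/√14.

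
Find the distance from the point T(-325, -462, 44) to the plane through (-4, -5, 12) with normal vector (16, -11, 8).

The plane has equation n·(r − (-4, -5, 12)) = 0, i.e. n·r = 87.
Then n·(-325, -462, 44) - 87 = 147.
|n| = √(256 + 121 + 64) = 21, so the distance is |147|/21 = 7.

7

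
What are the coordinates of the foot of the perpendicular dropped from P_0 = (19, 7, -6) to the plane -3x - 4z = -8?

(16, 7, -10)

The perpendicular from P_0 has direction n = (-3, 0, -4): r = (19, 7, -6) + λ(-3, 0, -4).
Substitute into the plane: n·(P_0 + λn) = -8 gives -33 + 25λ = -8, so λ = 1.
Foot = (19, 7, -6) + 1·(-3, 0, -4) = (16, 7, -10).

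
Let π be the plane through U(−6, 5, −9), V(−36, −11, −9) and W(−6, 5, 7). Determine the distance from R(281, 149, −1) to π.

UV = (−30, −16, 0) and UW = (0, 0, 16), so a normal is n = UV × UW = (−256, 480, 0).
Then n·(281, 149, −1) − 3936 = −4352.
|n| = √(65536 + 230400 + 0) = 544, so the distance is |-4352|/544 = 8.

8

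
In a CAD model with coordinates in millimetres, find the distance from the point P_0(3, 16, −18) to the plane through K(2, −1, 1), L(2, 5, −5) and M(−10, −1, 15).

5/11

KL = (0, 6, −6) and KM = (−12, 0, 14), so a normal is n = KL × KM = (84, 72, 72).
Then n·(3, 16, −18) − 168 = −60.
|n| = √(7056 + 5184 + 5184) = 132, so the distance is |-60|/132 = 5/11.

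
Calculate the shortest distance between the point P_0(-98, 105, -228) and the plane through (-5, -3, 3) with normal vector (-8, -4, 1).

The plane has equation n·(r − (-5, -3, 3)) = 0, i.e. n·r = 55.
d = |(-8)·(-98) + (-4)·105 + 1·(-228) − 55| / √(64 + 16 + 1) = |81| / 9 = 9.

9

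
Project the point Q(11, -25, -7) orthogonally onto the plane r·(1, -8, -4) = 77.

(9, -9, 1)

The perpendicular from Q has direction n = (1, -8, -4): r = (11, -25, -7) + λ(1, -8, -4).
Substitute into the plane: n·(Q + λn) = 77 gives 239 + 81λ = 77, so λ = -2.
Foot = (11, -25, -7) + (-2)·(1, -8, -4) = (9, -9, 1).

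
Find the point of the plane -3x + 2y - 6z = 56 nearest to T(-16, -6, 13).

The perpendicular from T has direction n = (-3, 2, -6): r = (-16, -6, 13) + λ(-3, 2, -6).
Substitute into the plane: n·(T + λn) = 56 gives -42 + 49λ = 56, so λ = 2.
Foot = (-16, -6, 13) + 2·(-3, 2, -6) = (-22, -2, 1).

(-22, -2, 1)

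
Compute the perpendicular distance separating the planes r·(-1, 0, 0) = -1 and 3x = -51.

18

Divide the second equation by -3 to match normals: -x = 17.
With common normal n = (-1, 0, 0) (|n| = 1), the distance is |(-1) − 17|/|n| = 18/1 = 18.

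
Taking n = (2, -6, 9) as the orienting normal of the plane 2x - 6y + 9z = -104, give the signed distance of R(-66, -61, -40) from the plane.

n·R − (-104) = -22.
|n| = 11, so the signed distance is -22/11 = -2.

-2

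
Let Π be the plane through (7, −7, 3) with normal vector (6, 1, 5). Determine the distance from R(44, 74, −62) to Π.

The plane has equation n·(r − (7, −7, 3)) = 0, i.e. n·r = 50.
Then n·(44, 74, −62) − 50 = −22.
|n| = √(36 + 1 + 25) = √62, so the distance is |-22|/√62 = 22/√62.

22/√62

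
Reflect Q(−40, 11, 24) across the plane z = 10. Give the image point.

n = (0, 0, 1), |n|² = 1, n·Q − 10 = 14, so t = 14/1 = 14.
Foot F = Q − 14·n = (−40, 11, 10); the reflection is 2F − Q = (−40, 11, −4).

(-40, 11, -4)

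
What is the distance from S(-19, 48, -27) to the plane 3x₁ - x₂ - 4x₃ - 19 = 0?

d = |3·(-19) + (-1)·48 + (-4)·(-27) − 19| / √(9 + 1 + 16) = |-16| / √26 = 16/√26.

16/√26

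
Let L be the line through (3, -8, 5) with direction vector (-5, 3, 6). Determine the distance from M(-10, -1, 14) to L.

Direction vector d = (-5, 3, 6).
AP = (-13, 7, 9); AP·d = 140, |AP|² = 299, |d|² = 70.
distance² = |AP|² − (AP·d)²/|d|² = 299 − 19600/70 = 19, so the distance is √19.

√19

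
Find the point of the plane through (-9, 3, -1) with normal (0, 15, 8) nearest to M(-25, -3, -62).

n = (0, 15, 8), |n|² = 289, and n·M − 37 = -578.
t = -578/289 = -2, so the foot is M − t·n = (-25, -3, -62) − (-2)·(0, 15, 8) = (-25, 27, -46).

(-25, 27, -46)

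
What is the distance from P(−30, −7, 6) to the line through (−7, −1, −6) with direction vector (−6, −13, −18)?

Direction vector d = (−6, −13, −18).
AP = (−23, −6, 12), and AP × d = (264, −486, 263).
|AP × d|² = 375061 and |d|² = 529, so the distance is √(375061/529) = √709.

√709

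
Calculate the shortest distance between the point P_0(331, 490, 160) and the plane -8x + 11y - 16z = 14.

Normal vector n = (-8, 11, -16), and n·(331, 490, 160) - 14 = 168.
|n| = √(64 + 121 + 256) = 21, so the distance is |168|/21 = 8.

8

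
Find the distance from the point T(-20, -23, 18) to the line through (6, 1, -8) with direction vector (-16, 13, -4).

Direction vector d = (-16, 13, -4).
AP = (-26, -24, 26), and AP × d = (-242, -520, -722).
|AP × d|² = 850248 and |d|² = 441, so the distance is √(850248/441) = √1928 = 2√482.

2√482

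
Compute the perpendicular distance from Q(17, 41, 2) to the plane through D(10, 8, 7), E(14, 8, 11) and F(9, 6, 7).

DE = (4, 0, 4) and DF = (−1, −2, 0), so a normal is n = DE × DF = (8, −4, −8).
d = |8·17 + (-4)·41 + (-8)·2 − (-8)| / √(64 + 16 + 64) = |-36| / 12 = 3.

3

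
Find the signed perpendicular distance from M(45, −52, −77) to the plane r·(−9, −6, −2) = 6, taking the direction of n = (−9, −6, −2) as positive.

n·M − 6 = 55.
|n| = 11, so the signed distance is 55/11 = 5.

5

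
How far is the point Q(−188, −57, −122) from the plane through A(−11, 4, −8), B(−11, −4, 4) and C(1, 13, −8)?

3

AB = (0, −8, 12) and AC = (12, 9, 0), so a normal is n = AB × AC = (−108, 144, 96).
Then n·(−188, −57, −122) − 996 = −612.
|n| = √(11664 + 20736 + 9216) = 204, so the distance is |-612|/204 = 3.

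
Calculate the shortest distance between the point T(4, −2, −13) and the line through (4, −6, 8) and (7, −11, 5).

A direction vector is d = (3, −5, −3).
AP = (0, 4, −21), and AP × d = (−117, −63, −12).
|AP × d|² = 17802 and |d|² = 43, so the distance is √(17802/43) = √414 = 3√46.

3√46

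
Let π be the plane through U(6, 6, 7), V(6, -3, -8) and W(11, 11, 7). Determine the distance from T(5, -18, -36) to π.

14√59/59

UV = (0, -9, -15) and UW = (5, 5, 0), so a normal is n = UV × UW = (75, -75, 45).
d = |75·5 + (-75)·(-18) + 45·(-36) − 315| / √(5625 + 5625 + 2025) = |-210| / (15√59) = 14/√59.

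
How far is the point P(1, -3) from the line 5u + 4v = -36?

29√41/41

d = |5·1 + 4·(-3) − (-36)| / √(25 + 16) = |29|/√41 = 29/√41.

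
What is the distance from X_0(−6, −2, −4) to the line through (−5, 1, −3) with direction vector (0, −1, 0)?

Direction vector d = (0, −1, 0).
AP = (−1, −3, −1); AP·d = 3, |AP|² = 11, |d|² = 1.
distance² = |AP|² − (AP·d)²/|d|² = 11 − 9/1 = 2, so the distance is √2.

√2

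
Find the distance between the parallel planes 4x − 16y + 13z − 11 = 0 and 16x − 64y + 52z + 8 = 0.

13/21

Divide the second equation by 4 to match normals: 4x − 16y + 13z = -2.
Both planes have normal n = (4, −16, 13), |n| = 21. Any point on the first plane is at distance |(-2) − 11|/|n| = 13/21 from the second.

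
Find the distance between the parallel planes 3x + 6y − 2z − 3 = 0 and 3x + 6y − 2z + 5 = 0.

Both planes have normal n = (3, 6, −2), |n| = 7. Any point on the first plane is at distance |(-5) − 3|/|n| = 8/7 from the second.

8/7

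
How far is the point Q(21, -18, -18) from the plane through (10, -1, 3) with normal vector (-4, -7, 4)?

The plane has equation n·(r − (10, -1, 3)) = 0, i.e. n·r = -21.
n = (-4, -7, 4); n·P − (-21) = -9; |n| = 9; distance = 9/9 = 1.

1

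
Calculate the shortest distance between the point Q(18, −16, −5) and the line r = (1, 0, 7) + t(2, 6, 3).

√493

Direction vector d = (2, 6, 3).
AP = (17, −16, −12), and AP × d = (24, −75, 134).
|AP × d|² = 24157 and |d|² = 49, so the distance is √(24157/49) = √493.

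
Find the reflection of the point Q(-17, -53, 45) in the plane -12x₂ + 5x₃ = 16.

(-17, 67, -5)

With n = (0, -12, 5), the signed offset is (n·Q − 16)/|n|² = 845/169 = 5.
Q' = Q − 2t·n = (-17, -53, 45) − 10·(0, -12, 5) = (-17, 67, -5).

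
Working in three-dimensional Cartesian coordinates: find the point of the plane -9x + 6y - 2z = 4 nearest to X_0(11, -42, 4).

(-16, -24, -2)

The perpendicular from X_0 has direction n = (-9, 6, -2): r = (11, -42, 4) + μ(-9, 6, -2).
Substitute into the plane: n·(X_0 + μn) = 4 gives -359 + 121μ = 4, so μ = 3.
Foot = (11, -42, 4) + 3·(-9, 6, -2) = (-16, -24, -2).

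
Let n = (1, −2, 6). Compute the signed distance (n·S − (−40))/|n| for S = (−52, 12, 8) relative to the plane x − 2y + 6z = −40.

12√41/41

n·S − (-40) = 12.
|n| = √41, so the signed distance is 12√41/41.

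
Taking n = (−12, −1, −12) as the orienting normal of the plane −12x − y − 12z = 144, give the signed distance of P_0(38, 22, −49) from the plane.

n·P_0 − 144 = -34.
|n| = 17, so the signed distance is -34/17 = -2.

-2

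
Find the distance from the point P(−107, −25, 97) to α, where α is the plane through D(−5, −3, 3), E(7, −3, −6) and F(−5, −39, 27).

2

DE = (12, 0, −9) and DF = (0, −36, 24), so a normal is n = DE × DF = (−324, −288, −432).
Then n·(−107, −25, 97) − 1188 = −1224.
|n| = √(104976 + 82944 + 186624) = 612, so the distance is |-1224|/612 = 2.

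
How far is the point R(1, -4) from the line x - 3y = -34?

d = |1·1 + (-3)·(-4) − (-34)| / √(1 + 9) = |47|/√10 = 47/√10.

47/√10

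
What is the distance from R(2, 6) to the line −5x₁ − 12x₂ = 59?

141/13

d = |(-5)·2 + (-12)·6 − 59| / √(25 + 144) = |-141|/13 = 141/13.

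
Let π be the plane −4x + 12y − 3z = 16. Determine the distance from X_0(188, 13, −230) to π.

d = |(-4)·188 + 12·13 + (-3)·(-230) − 16| / √(16 + 144 + 9) = |78| / 13 = 6.

6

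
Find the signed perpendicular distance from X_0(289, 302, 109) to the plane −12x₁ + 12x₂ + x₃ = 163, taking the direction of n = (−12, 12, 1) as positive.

n·X_0 − 163 = 102.
|n| = 17, so the signed distance is 102/17 = 6.

6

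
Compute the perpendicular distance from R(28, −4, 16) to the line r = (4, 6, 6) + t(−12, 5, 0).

Direction vector d = (−12, 5, 0).
AP = (24, −10, 10), and AP × d = (−50, −120, 0).
|AP × d|² = 16900 and |d|² = 169, so the distance is √(16900/169) = √100 = 10.

10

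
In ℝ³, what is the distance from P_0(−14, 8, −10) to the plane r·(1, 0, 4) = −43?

Normal vector n = (1, 0, 4), and n·(−14, 8, −10) − (−43) = −11.
|n| = √(1 + 0 + 16) = √17, so the distance is |-11|/√17 = 11/√17.

11√17/17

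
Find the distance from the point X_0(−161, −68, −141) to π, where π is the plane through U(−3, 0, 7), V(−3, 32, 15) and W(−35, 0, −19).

UV = (0, 32, 8) and UW = (−32, 0, −26), so a normal is n = UV × UW = (−832, −256, 1024).
n = (−832, −256, 1024); n·P − 9664 = -2688; |n| = 1344; distance = 2688/1344 = 2.

2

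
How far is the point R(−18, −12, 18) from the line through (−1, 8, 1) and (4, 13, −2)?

√34

A direction vector is d = (5, 5, −3).
AP = (−17, −20, 17), and AP × d = (−25, 34, 15).
|AP × d|² = 2006 and |d|² = 59, so the distance is √(2006/59) = √34.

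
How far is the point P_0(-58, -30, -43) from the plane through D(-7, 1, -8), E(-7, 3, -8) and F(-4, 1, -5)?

DE = (0, 2, 0) and DF = (3, 0, 3), so a normal is n = DE × DF = (6, 0, -6).
n = (6, 0, -6); n·P − 6 = -96; |n| = 6√2; distance = 96/(6√2) = 8√2.

8√2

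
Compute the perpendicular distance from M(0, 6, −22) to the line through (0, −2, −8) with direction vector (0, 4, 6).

Direction vector d = (0, 4, 6).
AP = (0, 8, −14), and AP × d = (104, 0, 0).
|AP × d|² = 10816 and |d|² = 52, so the distance is √(10816/52) = √208 = 4√13.

4√13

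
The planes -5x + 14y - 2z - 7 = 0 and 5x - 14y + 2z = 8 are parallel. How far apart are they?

1

Divide the second equation by -1 to match normals: -5x + 14y - 2z = -8.
With common normal n = (-5, 14, -2) (|n| = 15), the distance is |7 − (-8)|/|n| = 15/15 = 1.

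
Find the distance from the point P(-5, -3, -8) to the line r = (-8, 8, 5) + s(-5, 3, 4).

Direction vector d = (-5, 3, 4).
AP = (3, -11, -13); AP·d = -100, |AP|² = 299, |d|² = 50.
distance² = |AP|² − (AP·d)²/|d|² = 299 − 10000/50 = 99, so the distance is 3√11.

3√11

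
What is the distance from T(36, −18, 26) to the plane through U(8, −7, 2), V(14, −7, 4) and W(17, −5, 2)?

UV = (6, 0, 2) and UW = (9, 2, 0), so a normal is n = UV × UW = (−4, 18, 12).
n = (−4, 18, 12); n·P − (-134) = -22; |n| = 22; distance = 22/22 = 1.

1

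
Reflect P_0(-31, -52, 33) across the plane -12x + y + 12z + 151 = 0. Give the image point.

(41, -58, -39)

With n = (-12, 1, 12), the signed offset is (n·P_0 − (-151))/|n|² = 867/289 = 3.
P_0' = P_0 − 2t·n = (-31, -52, 33) − 6·(-12, 1, 12) = (41, -58, -39).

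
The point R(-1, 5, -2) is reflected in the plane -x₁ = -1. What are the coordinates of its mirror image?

n = (-1, 0, 0), |n|² = 1, n·R − (-1) = 2, so t = 2/1 = 2.
Foot F = R − 2·n = (1, 5, -2); the reflection is 2F − R = (3, 5, -2).

(3, 5, -2)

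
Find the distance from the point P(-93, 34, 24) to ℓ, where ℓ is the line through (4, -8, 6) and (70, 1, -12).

A direction vector is d = (66, 9, -18).
AP = (-97, 42, 18); AP·d = -6348, |AP|² = 11497, |d|² = 4761.
distance² = |AP|² − (AP·d)²/|d|² = 11497 − 40297104/4761 = 3033, so the distance is 3√337.

3√337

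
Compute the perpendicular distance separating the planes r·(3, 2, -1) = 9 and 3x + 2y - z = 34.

Both planes have normal n = (3, 2, -1), |n| = √14. Any point on the first plane is at distance |34 − 9|/|n| = 25/√14 = 25√14/14 from the second.

25/√14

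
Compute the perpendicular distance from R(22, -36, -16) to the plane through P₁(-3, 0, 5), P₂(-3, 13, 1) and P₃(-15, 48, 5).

17/21

P₁P₂ = (0, 13, -4) and P₁P₃ = (-12, 48, 0), so a normal is n = P₁P₂ × P₁P₃ = (192, 48, 156).
d = |192·22 + 48·(-36) + 156·(-16) − 204| / √(36864 + 2304 + 24336) = |-204| / 252 = 17/21.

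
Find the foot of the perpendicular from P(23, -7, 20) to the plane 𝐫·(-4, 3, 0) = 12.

(3, 8, 20)

n = (-4, 3, 0), |n|² = 25, and n·P − 12 = -125.
t = -125/25 = -5, so the foot is P − t·n = (23, -7, 20) − (-5)·(-4, 3, 0) = (3, 8, 20).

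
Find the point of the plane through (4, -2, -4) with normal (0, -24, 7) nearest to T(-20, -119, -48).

(-20, -23, -76)

The perpendicular from T has direction n = (0, -24, 7): r = (-20, -119, -48) + t(0, -24, 7).
Substitute into the plane: n·(T + tn) = 20 gives 2520 + 625t = 20, so t = -4.
Foot = (-20, -119, -48) + (-4)·(0, -24, 7) = (-20, -23, -76).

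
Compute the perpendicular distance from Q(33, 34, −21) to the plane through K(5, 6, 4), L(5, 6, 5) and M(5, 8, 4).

28

KL = (0, 0, 1) and KM = (0, 2, 0), so a normal is n = KL × KM = (−2, 0, 0).
n = (−2, 0, 0); n·P − (-10) = -56; |n| = 2; distance = 56/2 = 28.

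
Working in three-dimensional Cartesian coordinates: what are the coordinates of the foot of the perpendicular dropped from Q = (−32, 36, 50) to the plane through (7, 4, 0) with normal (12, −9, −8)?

(16, 0, 18)

The perpendicular from Q has direction n = (12, −9, −8): r = (−32, 36, 50) + μ(12, −9, −8).
Substitute into the plane: n·(Q + μn) = 48 gives -1108 + 289μ = 48, so μ = 4.
Foot = (−32, 36, 50) + 4·(12, −9, −8) = (16, 0, 18).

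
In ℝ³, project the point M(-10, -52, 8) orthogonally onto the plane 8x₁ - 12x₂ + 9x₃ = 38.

(-26, -28, -10)

n = (8, -12, 9), |n|² = 289, and n·M − 38 = 578.
t = 578/289 = 2, so the foot is M − t·n = (-10, -52, 8) − 2·(8, -12, 9) = (-26, -28, -10).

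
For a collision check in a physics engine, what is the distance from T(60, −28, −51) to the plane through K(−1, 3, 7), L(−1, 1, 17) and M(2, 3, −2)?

30/√35

KL = (0, −2, 10) and KM = (3, 0, −9), so a normal is n = KL × KM = (18, 30, 6).
d = |18·60 + 30·(-28) + 6·(-51) − 114| / √(324 + 900 + 36) = |-180| / (6√35) = 30/√35.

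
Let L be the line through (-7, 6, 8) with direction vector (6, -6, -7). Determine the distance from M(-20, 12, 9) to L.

√85

Direction vector d = (6, -6, -7).
AP = (-13, 6, 1); AP·d = -121, |AP|² = 206, |d|² = 121.
distance² = |AP|² − (AP·d)²/|d|² = 206 − 14641/121 = 85, so the distance is √85.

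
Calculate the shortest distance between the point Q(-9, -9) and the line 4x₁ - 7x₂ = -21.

d = |4·(-9) + (-7)·(-9) − (-21)| / √(16 + 49) = |48|/√65 = 48/√65.

48/√65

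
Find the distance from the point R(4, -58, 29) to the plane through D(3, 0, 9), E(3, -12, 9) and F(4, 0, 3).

26√37/37

DE = (0, -12, 0) and DF = (1, 0, -6), so a normal is n = DE × DF = (72, 0, 12).
d = |72·4 + 12·29 − 324| / √(5184 + 0 + 144) = |312| / (12√37) = 26√37/37.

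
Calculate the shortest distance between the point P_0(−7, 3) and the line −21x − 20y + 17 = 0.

104/29

The normal to the line is n = (−21, −20) with |n| = 29.
|n·P_0 − (-17)| = |87 − (-17)| = 104, so the distance is 104/29.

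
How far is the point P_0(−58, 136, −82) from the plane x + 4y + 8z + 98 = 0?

Normal vector n = (1, 4, 8), and n·(−58, 136, −82) − (−98) = −72.
|n| = √(1 + 16 + 64) = 9, so the distance is |-72|/9 = 8.

8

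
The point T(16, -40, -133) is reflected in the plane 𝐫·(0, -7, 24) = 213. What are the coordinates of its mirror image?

n = (0, -7, 24), |n|² = 625, n·T − 213 = -3125, so t = -3125/625 = -5.
Foot F = T − (-5)·n = (16, -75, -13); the reflection is 2F − T = (16, -110, 107).

(16, -110, 107)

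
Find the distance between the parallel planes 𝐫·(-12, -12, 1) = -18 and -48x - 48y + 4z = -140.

Divide the second equation by 4 to match normals: -12x - 12y + z = -35.
Both planes have normal n = (-12, -12, 1), |n| = 17. Any point on the first plane is at distance |(-35) − (-18)|/|n| = 17/17 = 1 from the second.

1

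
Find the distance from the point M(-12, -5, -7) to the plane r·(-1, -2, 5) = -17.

4/√30

Normal vector n = (-1, -2, 5), and n·(-12, -5, -7) - (-17) = 4.
|n| = √(1 + 4 + 25) = √30, so the distance is |4|/√30 = 2√30/15.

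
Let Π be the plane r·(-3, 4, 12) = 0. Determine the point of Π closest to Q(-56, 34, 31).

n = (-3, 4, 12), |n|² = 169, and n·Q − 0 = 676.
t = 676/169 = 4, so the foot is Q − t·n = (-56, 34, 31) − 4·(-3, 4, 12) = (-44, 18, -17).

(-44, 18, -17)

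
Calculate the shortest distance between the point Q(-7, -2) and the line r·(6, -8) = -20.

3/5

d = |6·(-7) + (-8)·(-2) − (-20)| / √(36 + 64) = |-6|/10 = 3/5.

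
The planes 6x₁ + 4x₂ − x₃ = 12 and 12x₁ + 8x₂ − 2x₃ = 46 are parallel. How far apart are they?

11/√53

Divide the second equation by 2 to match normals: 6x₁ + 4x₂ − x₃ = 23.
Both planes have normal n = (6, 4, −1), |n| = √53. Any point on the first plane is at distance |23 − 12|/|n| = 11/√53 from the second.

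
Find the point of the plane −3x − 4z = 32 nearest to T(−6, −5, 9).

(-12, -5, 1)

The perpendicular from T has direction n = (−3, 0, −4): r = (−6, −5, 9) + μ(−3, 0, −4).
Substitute into the plane: n·(T + μn) = 32 gives -18 + 25μ = 32, so μ = 2.
Foot = (−6, −5, 9) + 2·(−3, 0, −4) = (−12, −5, 1).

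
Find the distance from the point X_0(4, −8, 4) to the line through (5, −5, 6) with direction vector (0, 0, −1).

Direction vector d = (0, 0, −1).
AP = (−1, −3, −2), and AP × d = (3, −1, 0).
|AP × d|² = 10 and |d|² = 1, so the distance is √10.

√10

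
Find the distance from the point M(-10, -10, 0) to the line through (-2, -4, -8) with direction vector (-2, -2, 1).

2√5

Direction vector d = (-2, -2, 1).
AP = (-8, -6, 8); AP·d = 36, |AP|² = 164, |d|² = 9.
distance² = |AP|² − (AP·d)²/|d|² = 164 − 1296/9 = 20, so the distance is 2√5.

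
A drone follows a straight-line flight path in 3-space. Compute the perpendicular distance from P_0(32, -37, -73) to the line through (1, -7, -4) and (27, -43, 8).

A direction vector is d = (26, -36, 12).
AP = (31, -30, -69); AP·d = 1058, |AP|² = 6622, |d|² = 2116.
distance² = |AP|² − (AP·d)²/|d|² = 6622 − 1119364/2116 = 6093, so the distance is 3√677.

3√677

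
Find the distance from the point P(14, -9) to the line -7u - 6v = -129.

The normal to the line is n = (-7, -6) with |n| = √85.
|n·P − (-129)| = |-44 − (-129)| = 85, so the distance is 85/√85 = √85.

√85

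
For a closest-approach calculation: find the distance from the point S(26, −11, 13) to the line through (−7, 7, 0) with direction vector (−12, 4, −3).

Direction vector d = (−12, 4, −3).
AP = (33, −18, 13); AP·d = -507, |AP|² = 1582, |d|² = 169.
distance² = |AP|² − (AP·d)²/|d|² = 1582 − 257049/169 = 61, so the distance is √61.

√61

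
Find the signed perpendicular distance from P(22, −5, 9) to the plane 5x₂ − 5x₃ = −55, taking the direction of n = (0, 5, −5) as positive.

-3/√2

n·P − (-55) = -15.
|n| = 5√2, so the signed distance is -3/√2.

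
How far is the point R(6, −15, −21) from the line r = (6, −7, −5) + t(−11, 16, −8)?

Direction vector d = (−11, 16, −8).
AP = (0, −8, −16), and AP × d = (320, 176, −88).
|AP × d|² = 141120 and |d|² = 441, so the distance is √(141120/441) = √320 = 8√5.

8√5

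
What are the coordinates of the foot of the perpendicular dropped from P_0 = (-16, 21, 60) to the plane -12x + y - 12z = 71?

The perpendicular from P_0 has direction n = (-12, 1, -12): r = (-16, 21, 60) + t(-12, 1, -12).
Substitute into the plane: n·(P_0 + tn) = 71 gives -507 + 289t = 71, so t = 2.
Foot = (-16, 21, 60) + 2·(-12, 1, -12) = (-40, 23, 36).

(-40, 23, 36)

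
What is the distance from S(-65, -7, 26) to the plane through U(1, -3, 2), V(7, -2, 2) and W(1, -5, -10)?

UV = (6, 1, 0) and UW = (0, -2, -12), so a normal is n = UV × UW = (-12, 72, -12).
Then n·(-65, -7, 26) - (-252) = 216.
|n| = √(144 + 5184 + 144) = 12√38, so the distance is |216|/(12√38) = 18/√38.

18/√38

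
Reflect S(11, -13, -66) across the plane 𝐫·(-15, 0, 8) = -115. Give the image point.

With n = (-15, 0, 8), the signed offset is (n·S − (-115))/|n|² = -578/289 = -2.
S' = S − 2t·n = (11, -13, -66) − (-4)·(-15, 0, 8) = (-49, -13, -34).

(-49, -13, -34)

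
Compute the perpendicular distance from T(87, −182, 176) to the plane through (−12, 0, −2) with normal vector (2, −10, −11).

4

The plane has equation n·(r − (−12, 0, −2)) = 0, i.e. n·r = -2.
Then n·(87, −182, 176) − (−2) = 60.
|n| = √(4 + 100 + 121) = 15, so the distance is |60|/15 = 4.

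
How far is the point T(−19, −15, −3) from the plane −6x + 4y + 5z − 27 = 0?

Normal vector n = (−6, 4, 5), and n·(−19, −15, −3) − 27 = 12.
|n| = √(36 + 16 + 25) = √77, so the distance is |12|/√77 = 12/√77.

12/√77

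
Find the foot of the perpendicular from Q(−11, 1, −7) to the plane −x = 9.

(-9, 1, -7)

The perpendicular from Q has direction n = (−1, 0, 0): r = (−11, 1, −7) + μ(−1, 0, 0).
Substitute into the plane: n·(Q + μn) = 9 gives 11 + 1μ = 9, so μ = -2.
Foot = (−11, 1, −7) + (-2)·(−1, 0, 0) = (−9, 1, −7).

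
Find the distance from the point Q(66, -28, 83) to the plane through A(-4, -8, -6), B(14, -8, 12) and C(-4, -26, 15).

26/11

AB = (18, 0, 18) and AC = (0, -18, 21), so a normal is n = AB × AC = (324, -378, -324).
d = |324·66 + (-378)·(-28) + (-324)·83 − 3672| / √(104976 + 142884 + 104976) = |1404| / 594 = 26/11.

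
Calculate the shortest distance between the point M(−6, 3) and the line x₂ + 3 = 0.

6

d = |0·(-6) + 1·3 − (-3)| / √(0 + 1) = |6|/1 = 6.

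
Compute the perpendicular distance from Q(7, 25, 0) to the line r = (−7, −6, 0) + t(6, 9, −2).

2√17

Direction vector d = (6, 9, −2).
AP = (14, 31, 0), and AP × d = (−62, 28, −60).
|AP × d|² = 8228 and |d|² = 121, so the distance is √(8228/121) = √68 = 2√17.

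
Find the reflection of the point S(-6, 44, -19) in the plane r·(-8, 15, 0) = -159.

(42, -46, -19)

With n = (-8, 15, 0), the signed offset is (n·S − (-159))/|n|² = 867/289 = 3.
S' = S − 2t·n = (-6, 44, -19) − 6·(-8, 15, 0) = (42, -46, -19).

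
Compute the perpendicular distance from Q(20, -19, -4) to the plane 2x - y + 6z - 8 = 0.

27√41/41

d = |2·20 + (-1)·(-19) + 6·(-4) − 8| / √(4 + 1 + 36) = |27| / √41 = 27√41/41.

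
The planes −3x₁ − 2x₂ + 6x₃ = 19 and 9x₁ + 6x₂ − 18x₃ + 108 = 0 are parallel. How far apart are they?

17/7

Divide the second equation by -3 to match normals: −3x₁ − 2x₂ + 6x₃ = 36.
Both planes have normal n = (−3, −2, 6), |n| = 7. Any point on the first plane is at distance |36 − 19|/|n| = 17/7 from the second.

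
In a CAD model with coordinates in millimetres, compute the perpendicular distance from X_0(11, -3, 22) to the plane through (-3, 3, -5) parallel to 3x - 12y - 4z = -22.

Parallel planes share the normal n = (3, -12, -4); since (-3, 3, -5) lies on the plane, its equation is 3x - 12y - 4z = -25.
Then n·(11, -3, 22) - (-25) = 6.
|n| = √(9 + 144 + 16) = 13, so the distance is |6|/13 = 6/13.

6/13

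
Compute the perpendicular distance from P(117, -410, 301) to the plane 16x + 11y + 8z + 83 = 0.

7

n = (16, 11, 8); n·P − (-83) = -147; |n| = 21; distance = 147/21 = 7.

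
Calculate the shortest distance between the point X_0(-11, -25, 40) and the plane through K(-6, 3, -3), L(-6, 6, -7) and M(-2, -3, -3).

KL = (0, 3, -4) and KM = (4, -6, 0), so a normal is n = KL × KM = (-24, -16, -12).
n = (-24, -16, -12); n·P − 132 = 52; |n| = 4√61; distance = 52/(4√61) = 13√61/61.

13/√61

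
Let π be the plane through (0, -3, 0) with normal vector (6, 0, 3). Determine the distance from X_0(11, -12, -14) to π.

The plane has equation n·(r − (0, -3, 0)) = 0, i.e. n·r = 0.
n = (6, 0, 3); n·P − 0 = 24; |n| = 3√5; distance = 24/(3√5) = 8/√5.

8/√5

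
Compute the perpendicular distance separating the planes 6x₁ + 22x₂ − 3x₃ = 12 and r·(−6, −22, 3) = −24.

Divide the second equation by -1 to match normals: 6x₁ + 22x₂ − 3x₃ = 24.
Both planes have normal n = (6, 22, −3), |n| = 23. Any point on the first plane is at distance |24 − 12|/|n| = 12/23 from the second.

12/23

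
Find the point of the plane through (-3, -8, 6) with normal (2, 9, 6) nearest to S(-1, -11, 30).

n = (2, 9, 6), |n|² = 121, and n·S − (-42) = 121.
t = 121/121 = 1, so the foot is S − t·n = (-1, -11, 30) − 1·(2, 9, 6) = (-3, -20, 24).

(-3, -20, 24)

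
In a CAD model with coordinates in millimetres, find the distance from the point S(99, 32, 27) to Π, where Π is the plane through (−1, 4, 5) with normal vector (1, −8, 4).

4

The plane has equation n·(r − (−1, 4, 5)) = 0, i.e. n·r = -13.
n = (1, −8, 4); n·P − (-13) = -36; |n| = 9; distance = 36/9 = 4.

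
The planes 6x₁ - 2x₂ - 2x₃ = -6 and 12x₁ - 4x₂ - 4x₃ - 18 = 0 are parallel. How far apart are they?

Divide the second equation by 2 to match normals: 6x₁ - 2x₂ - 2x₃ = 9.
With common normal n = (6, -2, -2) (|n| = 2√11), the distance is |(-6) − 9|/|n| = 15/(2√11) = 15√11/22.

15√11/22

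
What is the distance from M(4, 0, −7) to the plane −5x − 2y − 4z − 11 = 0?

√5/5

Normal vector n = (−5, −2, −4), and n·(4, 0, −7) − 11 = −3.
|n| = √(25 + 4 + 16) = 3√5, so the distance is |-3|/(3√5) = √5/5.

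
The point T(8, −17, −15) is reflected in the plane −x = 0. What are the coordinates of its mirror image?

n = (−1, 0, 0), |n|² = 1, n·T − 0 = -8, so t = -8/1 = -8.
Foot F = T − (-8)·n = (0, −17, −15); the reflection is 2F − T = (−8, −17, −15).

(-8, -17, -15)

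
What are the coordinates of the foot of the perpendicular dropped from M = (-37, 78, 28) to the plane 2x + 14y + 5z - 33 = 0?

n = (2, 14, 5), |n|² = 225, and n·M − 33 = 1125.
t = 1125/225 = 5, so the foot is M − t·n = (-37, 78, 28) − 5·(2, 14, 5) = (-47, 8, 3).

(-47, 8, 3)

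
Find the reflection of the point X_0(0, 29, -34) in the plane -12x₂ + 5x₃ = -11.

(0, -43, -4)

n = (0, -12, 5), |n|² = 169, n·X_0 − (-11) = -507, so t = -507/169 = -3.
Foot F = X_0 − (-3)·n = (0, -7, -19); the reflection is 2F − X_0 = (0, -43, -4).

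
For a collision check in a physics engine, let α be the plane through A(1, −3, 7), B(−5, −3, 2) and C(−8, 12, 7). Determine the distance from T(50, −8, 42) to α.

2√70/7

AB = (−6, 0, −5) and AC = (−9, 15, 0), so a normal is n = AB × AC = (75, 45, −90).
Then n·(50, −8, 42) − (−690) = 300.
|n| = √(5625 + 2025 + 8100) = 15√70, so the distance is |300|/(15√70) = 2√70/7.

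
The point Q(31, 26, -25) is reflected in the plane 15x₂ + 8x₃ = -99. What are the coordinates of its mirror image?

n = (0, 15, 8), |n|² = 289, n·Q − (-99) = 289, so t = 289/289 = 1.
Foot F = Q − 1·n = (31, 11, -33); the reflection is 2F − Q = (31, -4, -41).

(31, -4, -41)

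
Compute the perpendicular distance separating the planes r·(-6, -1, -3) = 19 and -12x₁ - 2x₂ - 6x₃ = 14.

Divide the second equation by 2 to match normals: -6x₁ - x₂ - 3x₃ = 7.
Both planes have normal n = (-6, -1, -3), |n| = √46. Any point on the first plane is at distance |7 − 19|/|n| = 12/√46 from the second.

6√46/23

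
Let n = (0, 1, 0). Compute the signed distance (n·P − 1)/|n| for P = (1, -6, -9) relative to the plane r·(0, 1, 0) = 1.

-7

n·P − 1 = -7.
|n| = 1, so the signed distance is -7/1 = -7.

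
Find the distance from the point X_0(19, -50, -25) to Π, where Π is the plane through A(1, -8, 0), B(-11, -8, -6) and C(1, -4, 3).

10/√29

AB = (-12, 0, -6) and AC = (0, 4, 3), so a normal is n = AB × AC = (24, 36, -48).
Then n·(19, -50, -25) - (-264) = 120.
|n| = √(576 + 1296 + 2304) = 12√29, so the distance is |120|/(12√29) = 10√29/29.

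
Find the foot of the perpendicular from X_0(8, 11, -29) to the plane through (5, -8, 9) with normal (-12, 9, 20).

(-4, 20, -9)

The perpendicular from X_0 has direction n = (-12, 9, 20): r = (8, 11, -29) + μ(-12, 9, 20).
Substitute into the plane: n·(X_0 + μn) = 48 gives -577 + 625μ = 48, so μ = 1.
Foot = (8, 11, -29) + 1·(-12, 9, 20) = (-4, 20, -9).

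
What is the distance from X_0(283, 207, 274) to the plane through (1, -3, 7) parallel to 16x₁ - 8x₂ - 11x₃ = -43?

5

Parallel planes share the normal n = (16, -8, -11); since (1, -3, 7) lies on the plane, its equation is 16x₁ - 8x₂ - 11x₃ = -37.
Then n·(283, 207, 274) - (-37) = -105.
|n| = √(256 + 64 + 121) = 21, so the distance is |-105|/21 = 5.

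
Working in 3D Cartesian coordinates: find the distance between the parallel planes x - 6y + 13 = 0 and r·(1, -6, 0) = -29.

With common normal n = (1, -6, 0) (|n| = √37), the distance is |(-13) − (-29)|/|n| = 16/√37 = 16√37/37.

16/√37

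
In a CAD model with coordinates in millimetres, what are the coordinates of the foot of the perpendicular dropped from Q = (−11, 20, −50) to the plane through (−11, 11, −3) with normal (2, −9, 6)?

(-5, -7, -32)

The perpendicular from Q has direction n = (2, −9, 6): r = (−11, 20, −50) + μ(2, −9, 6).
Substitute into the plane: n·(Q + μn) = -139 gives -502 + 121μ = -139, so μ = 3.
Foot = (−11, 20, −50) + 3·(2, −9, 6) = (−5, −7, −32).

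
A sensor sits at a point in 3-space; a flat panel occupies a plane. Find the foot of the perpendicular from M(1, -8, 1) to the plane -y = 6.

The perpendicular from M has direction n = (0, -1, 0): r = (1, -8, 1) + λ(0, -1, 0).
Substitute into the plane: n·(M + λn) = 6 gives 8 + 1λ = 6, so λ = -2.
Foot = (1, -8, 1) + (-2)·(0, -1, 0) = (1, -6, 1).

(1, -6, 1)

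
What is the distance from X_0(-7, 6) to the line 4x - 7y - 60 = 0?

The normal to the line is n = (4, -7) with |n| = √65.
|n·X_0 − 60| = |-70 − 60| = 130, so the distance is 130/√65 = 2√65.

2√65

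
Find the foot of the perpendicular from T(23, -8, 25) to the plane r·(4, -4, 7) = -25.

n = (4, -4, 7), |n|² = 81, and n·T − (-25) = 324.
t = 324/81 = 4, so the foot is T − t·n = (23, -8, 25) − 4·(4, -4, 7) = (7, 8, -3).

(7, 8, -3)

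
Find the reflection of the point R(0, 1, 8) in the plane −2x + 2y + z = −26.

With n = (−2, 2, 1), the signed offset is (n·R − (-26))/|n|² = 36/9 = 4.
R' = R − 2t·n = (0, 1, 8) − 8·(−2, 2, 1) = (16, −15, 0).

(16, -15, 0)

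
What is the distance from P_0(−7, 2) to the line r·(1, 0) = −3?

The normal to the line is n = (1, 0) with |n| = 1.
|n·P_0 − (-3)| = |-7 − (-3)| = 4, so the distance is 4/1 = 4.

4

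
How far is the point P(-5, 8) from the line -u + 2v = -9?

d = |(-1)·(-5) + 2·8 − (-9)| / √(1 + 4) = |30|/√5 = 6√5.

6√5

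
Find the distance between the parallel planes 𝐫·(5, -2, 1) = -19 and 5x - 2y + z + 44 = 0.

With common normal n = (5, -2, 1) (|n| = √30), the distance is |(-19) − (-44)|/|n| = 25/√30 = 5√30/6.

5√30/6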